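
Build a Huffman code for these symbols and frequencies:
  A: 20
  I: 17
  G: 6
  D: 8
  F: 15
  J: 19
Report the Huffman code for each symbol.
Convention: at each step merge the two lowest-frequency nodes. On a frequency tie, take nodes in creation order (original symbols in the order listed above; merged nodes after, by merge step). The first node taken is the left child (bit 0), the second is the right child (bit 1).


Huffman tree construction:
Step 1: Merge G(6) + D(8) = 14
Step 2: Merge (G+D)(14) + F(15) = 29
Step 3: Merge I(17) + J(19) = 36
Step 4: Merge A(20) + ((G+D)+F)(29) = 49
Step 5: Merge (I+J)(36) + (A+((G+D)+F))(49) = 85
Read each symbol's code off the tree from the root (left child = 0, right child = 1).

Codes:
  A: 10 (length 2)
  I: 00 (length 2)
  G: 1100 (length 4)
  D: 1101 (length 4)
  F: 111 (length 3)
  J: 01 (length 2)
Average code length: 213/85 = 2.5059 bits/symbol


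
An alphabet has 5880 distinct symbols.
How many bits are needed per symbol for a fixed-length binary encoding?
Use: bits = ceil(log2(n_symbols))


log2(5880) = 12.5216
Bracket: 2^12 = 4096 < 5880 <= 2^13 = 8192
So ceil(log2(5880)) = 13

bits = ceil(log2(5880)) = ceil(12.5216) = 13 bits


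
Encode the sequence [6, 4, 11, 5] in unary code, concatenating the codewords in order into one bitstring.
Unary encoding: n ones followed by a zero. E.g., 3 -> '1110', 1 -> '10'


Encode each number as n ones followed by a terminating 0:
  6 -> 1111110 (7 bits)
  4 -> 11110 (5 bits)
  11 -> 111111111110 (12 bits)
  5 -> 111110 (6 bits)
Total length = 7 + 5 + 12 + 6 = 30 bits.

Unary([6, 4, 11, 5]) = 111111011110111111111110111110 (30 bits)


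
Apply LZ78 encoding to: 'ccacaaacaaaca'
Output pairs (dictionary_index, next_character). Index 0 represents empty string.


LZ78 encoding steps:
Dictionary: {0: ''}
Step 1: w='' (idx 0), next='c' -> output (0, 'c'), add 'c' as idx 1
Step 2: w='c' (idx 1), next='a' -> output (1, 'a'), add 'ca' as idx 2
Step 3: w='ca' (idx 2), next='a' -> output (2, 'a'), add 'caa' as idx 3
Step 4: w='' (idx 0), next='a' -> output (0, 'a'), add 'a' as idx 4
Step 5: w='caa' (idx 3), next='a' -> output (3, 'a'), add 'caaa' as idx 5
Step 6: w='ca' (idx 2), end of input -> output (2, '')


Encoded: [(0, 'c'), (1, 'a'), (2, 'a'), (0, 'a'), (3, 'a'), (2, '')]


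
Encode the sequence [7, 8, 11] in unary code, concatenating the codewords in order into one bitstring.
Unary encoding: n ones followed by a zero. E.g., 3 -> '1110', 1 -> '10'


Encode each number as n ones followed by a terminating 0:
  7 -> 11111110 (8 bits)
  8 -> 111111110 (9 bits)
  11 -> 111111111110 (12 bits)
Total length = 8 + 9 + 12 = 29 bits.

Unary([7, 8, 11]) = 11111110111111110111111111110 (29 bits)


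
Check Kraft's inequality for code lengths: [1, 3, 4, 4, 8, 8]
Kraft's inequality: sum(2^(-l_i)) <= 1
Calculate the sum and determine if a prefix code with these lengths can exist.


Sum = 2^(-1) + 2^(-3) + 2^(-4) + 2^(-4) + 2^(-8) + 2^(-8)
    = 0.5 + 0.125 + 0.0625 + 0.0625 + 0.00390625 + 0.00390625
    = 194/256 = 0.7578125
Since 0.7578125 <= 1, Kraft's inequality IS satisfied.
A prefix code with these lengths CAN exist.

Kraft sum = 0.7578125. Satisfied.


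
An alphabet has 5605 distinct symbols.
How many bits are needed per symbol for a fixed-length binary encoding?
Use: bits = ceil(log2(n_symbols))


log2(5605) = 12.4525
Bracket: 2^12 = 4096 < 5605 <= 2^13 = 8192
So ceil(log2(5605)) = 13

bits = ceil(log2(5605)) = ceil(12.4525) = 13 bits


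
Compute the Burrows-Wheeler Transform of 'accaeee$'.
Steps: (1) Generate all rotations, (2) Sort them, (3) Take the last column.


Rotations (sorted):
  0: $accaeee -> last char: e
  1: accaeee$ -> last char: $
  2: aeee$acc -> last char: c
  3: caeee$ac -> last char: c
  4: ccaeee$a -> last char: a
  5: e$accaee -> last char: e
  6: ee$accae -> last char: e
  7: eee$acca -> last char: a


BWT = e$ccaeea


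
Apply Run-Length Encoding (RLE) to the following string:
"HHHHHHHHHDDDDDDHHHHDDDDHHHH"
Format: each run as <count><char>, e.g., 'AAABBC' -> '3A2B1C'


Scanning runs left to right:
  i=0: run of 'H' x 9 -> '9H'
  i=9: run of 'D' x 6 -> '6D'
  i=15: run of 'H' x 4 -> '4H'
  i=19: run of 'D' x 4 -> '4D'
  i=23: run of 'H' x 4 -> '4H'

RLE = 9H6D4H4D4H


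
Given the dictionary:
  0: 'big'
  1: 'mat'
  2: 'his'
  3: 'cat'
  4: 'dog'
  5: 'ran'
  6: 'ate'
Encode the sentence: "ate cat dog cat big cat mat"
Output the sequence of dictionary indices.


Look up each word in the dictionary:
  'ate' -> 6
  'cat' -> 3
  'dog' -> 4
  'cat' -> 3
  'big' -> 0
  'cat' -> 3
  'mat' -> 1

Encoded: [6, 3, 4, 3, 0, 3, 1]


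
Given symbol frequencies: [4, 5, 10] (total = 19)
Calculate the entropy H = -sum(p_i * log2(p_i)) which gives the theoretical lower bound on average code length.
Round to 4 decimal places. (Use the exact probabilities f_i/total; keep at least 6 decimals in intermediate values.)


Per-symbol terms -p_i * log2(p_i) with p_i = f_i/19:
  p = 4/19 = 0.210526: log2(p) = -2.247928, -p*log2(p) = 0.473248
  p = 5/19 = 0.263158: log2(p) = -1.925999, -p*log2(p) = 0.506842
  p = 10/19 = 0.526316: log2(p) = -0.925999, -p*log2(p) = 0.487368
H = 0.473248 + 0.506842 + 0.487368 = 1.467458

H = 1.4675 bits/symbol


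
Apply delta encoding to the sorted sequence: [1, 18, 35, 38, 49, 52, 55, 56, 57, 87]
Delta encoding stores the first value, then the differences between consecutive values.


First value: 1
Deltas:
  18 - 1 = 17
  35 - 18 = 17
  38 - 35 = 3
  49 - 38 = 11
  52 - 49 = 3
  55 - 52 = 3
  56 - 55 = 1
  57 - 56 = 1
  87 - 57 = 30


Delta encoded: [1, 17, 17, 3, 11, 3, 3, 1, 1, 30]


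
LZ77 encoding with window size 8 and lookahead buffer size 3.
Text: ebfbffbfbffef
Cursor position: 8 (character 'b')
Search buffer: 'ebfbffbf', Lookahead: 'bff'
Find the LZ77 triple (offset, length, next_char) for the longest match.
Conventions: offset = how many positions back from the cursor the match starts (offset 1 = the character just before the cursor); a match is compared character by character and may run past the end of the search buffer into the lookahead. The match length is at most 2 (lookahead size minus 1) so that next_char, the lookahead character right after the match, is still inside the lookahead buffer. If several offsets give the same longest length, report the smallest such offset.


Try each offset into the search buffer:
  offset=1 (pos 7, char 'f'): match length 0
  offset=2 (pos 6, char 'b'): match length 2
  offset=3 (pos 5, char 'f'): match length 0
  offset=4 (pos 4, char 'f'): match length 0
  offset=5 (pos 3, char 'b'): match length 2
  offset=6 (pos 2, char 'f'): match length 0
  offset=7 (pos 1, char 'b'): match length 2
  offset=8 (pos 0, char 'e'): match length 0
Longest match has length 2, found at offsets 2, 5, 7; take the smallest, offset 2.
next_char = character at position 8 + 2 = 10 -> 'f'

Best match: offset=2, length=2 (matching 'bf' starting at position 6)
LZ77 triple: (2, 2, 'f')


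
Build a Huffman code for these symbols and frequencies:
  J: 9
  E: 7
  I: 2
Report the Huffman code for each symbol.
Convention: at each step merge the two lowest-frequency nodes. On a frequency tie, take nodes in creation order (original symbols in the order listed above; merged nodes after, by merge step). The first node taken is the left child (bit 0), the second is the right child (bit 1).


Huffman tree construction:
Step 1: Merge I(2) + E(7) = 9
Step 2: Merge J(9) + (I+E)(9) = 18
Read each symbol's code off the tree from the root (left child = 0, right child = 1).

Codes:
  J: 0 (length 1)
  E: 11 (length 2)
  I: 10 (length 2)
Average code length: 27/18 = 1.5000 bits/symbol


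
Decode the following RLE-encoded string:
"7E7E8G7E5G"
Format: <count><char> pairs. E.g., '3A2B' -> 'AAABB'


Expanding each <count><char> pair:
  7E -> 'EEEEEEE'
  7E -> 'EEEEEEE'
  8G -> 'GGGGGGGG'
  7E -> 'EEEEEEE'
  5G -> 'GGGGG'

Decoded = EEEEEEEEEEEEEEGGGGGGGGEEEEEEEGGGGG


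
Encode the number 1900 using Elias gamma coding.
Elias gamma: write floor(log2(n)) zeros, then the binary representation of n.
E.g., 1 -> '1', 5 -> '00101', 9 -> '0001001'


num_bits = floor(log2(1900)) + 1 = 11
leading_zeros = num_bits - 1 = 10
binary(1900) = 11101101100

Elias gamma(1900) = '0000000000' + '11101101100' = 000000000011101101100 (21 bits)


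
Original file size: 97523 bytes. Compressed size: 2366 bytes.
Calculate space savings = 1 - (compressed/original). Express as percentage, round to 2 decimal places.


ratio = compressed/original = 2366/97523 = 0.024261
savings = 1 - ratio = 1 - 0.024261 = 0.975739
as a percentage: 0.975739 * 100 = 97.57%

Space savings = 1 - 2366/97523 = 97.57%


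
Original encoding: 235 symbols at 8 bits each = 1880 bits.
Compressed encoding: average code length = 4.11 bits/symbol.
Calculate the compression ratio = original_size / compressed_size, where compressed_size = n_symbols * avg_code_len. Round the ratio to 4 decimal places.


original_size = n_symbols * orig_bits = 235 * 8 = 1880 bits
compressed_size = n_symbols * avg_code_len = 235 * 4.11 = 965.85 bits
ratio = original_size / compressed_size = 1880 / 965.85 = 1.9465

Compression ratio = 1.9465


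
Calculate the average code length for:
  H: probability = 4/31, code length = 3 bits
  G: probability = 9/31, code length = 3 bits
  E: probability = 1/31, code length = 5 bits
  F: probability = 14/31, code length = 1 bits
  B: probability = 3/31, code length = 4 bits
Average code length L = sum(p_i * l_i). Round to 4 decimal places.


Weighted contributions p_i * l_i:
  H: (4/31) * 3 = 12/31
  G: (9/31) * 3 = 27/31
  E: (1/31) * 5 = 5/31
  F: (14/31) * 1 = 14/31
  B: (3/31) * 4 = 12/31
Sum = (12 + 27 + 5 + 14 + 12)/31 = 70/31

L = 70/31 = 2.2581 bits/symbol


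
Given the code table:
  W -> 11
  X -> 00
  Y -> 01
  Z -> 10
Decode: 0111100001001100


Decoding:
01 -> Y
11 -> W
10 -> Z
00 -> X
01 -> Y
00 -> X
11 -> W
00 -> X


Result: YWZXYXWX


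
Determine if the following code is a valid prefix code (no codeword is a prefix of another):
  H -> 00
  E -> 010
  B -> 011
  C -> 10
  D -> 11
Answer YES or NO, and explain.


Checking each pair (does one codeword prefix another?):
  H='00' vs E='010': no prefix
  H='00' vs B='011': no prefix
  H='00' vs C='10': no prefix
  H='00' vs D='11': no prefix
  E='010' vs H='00': no prefix
  E='010' vs B='011': no prefix
  E='010' vs C='10': no prefix
  E='010' vs D='11': no prefix
  B='011' vs H='00': no prefix
  B='011' vs E='010': no prefix
  B='011' vs C='10': no prefix
  B='011' vs D='11': no prefix
  C='10' vs H='00': no prefix
  C='10' vs E='010': no prefix
  C='10' vs B='011': no prefix
  C='10' vs D='11': no prefix
  D='11' vs H='00': no prefix
  D='11' vs E='010': no prefix
  D='11' vs B='011': no prefix
  D='11' vs C='10': no prefix
No violation found over all pairs.

YES -- this is a valid prefix code. No codeword is a prefix of any other codeword.


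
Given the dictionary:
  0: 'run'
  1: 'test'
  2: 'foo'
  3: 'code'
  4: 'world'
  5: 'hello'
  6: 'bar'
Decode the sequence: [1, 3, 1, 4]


Look up each index in the dictionary:
  1 -> 'test'
  3 -> 'code'
  1 -> 'test'
  4 -> 'world'

Decoded: "test code test world"


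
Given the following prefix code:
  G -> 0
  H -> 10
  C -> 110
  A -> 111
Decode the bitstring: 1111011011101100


Decoding step by step:
Bits 111 -> A
Bits 10 -> H
Bits 110 -> C
Bits 111 -> A
Bits 0 -> G
Bits 110 -> C
Bits 0 -> G


Decoded message: AHCAGCG


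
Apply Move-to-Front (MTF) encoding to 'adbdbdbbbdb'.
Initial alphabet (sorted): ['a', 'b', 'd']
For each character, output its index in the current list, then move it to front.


MTF encoding:
'a': index 0 in ['a', 'b', 'd'] -> ['a', 'b', 'd']
'd': index 2 in ['a', 'b', 'd'] -> ['d', 'a', 'b']
'b': index 2 in ['d', 'a', 'b'] -> ['b', 'd', 'a']
'd': index 1 in ['b', 'd', 'a'] -> ['d', 'b', 'a']
'b': index 1 in ['d', 'b', 'a'] -> ['b', 'd', 'a']
'd': index 1 in ['b', 'd', 'a'] -> ['d', 'b', 'a']
'b': index 1 in ['d', 'b', 'a'] -> ['b', 'd', 'a']
'b': index 0 in ['b', 'd', 'a'] -> ['b', 'd', 'a']
'b': index 0 in ['b', 'd', 'a'] -> ['b', 'd', 'a']
'd': index 1 in ['b', 'd', 'a'] -> ['d', 'b', 'a']
'b': index 1 in ['d', 'b', 'a'] -> ['b', 'd', 'a']


Output: [0, 2, 2, 1, 1, 1, 1, 0, 0, 1, 1]


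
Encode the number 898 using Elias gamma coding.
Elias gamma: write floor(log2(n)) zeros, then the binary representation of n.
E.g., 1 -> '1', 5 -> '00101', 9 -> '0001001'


num_bits = floor(log2(898)) + 1 = 10
leading_zeros = num_bits - 1 = 9
binary(898) = 1110000010

Elias gamma(898) = '000000000' + '1110000010' = 0000000001110000010 (19 bits)


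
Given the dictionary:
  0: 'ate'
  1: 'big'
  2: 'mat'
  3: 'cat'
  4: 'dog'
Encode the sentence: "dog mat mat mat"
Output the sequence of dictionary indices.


Look up each word in the dictionary:
  'dog' -> 4
  'mat' -> 2
  'mat' -> 2
  'mat' -> 2

Encoded: [4, 2, 2, 2]


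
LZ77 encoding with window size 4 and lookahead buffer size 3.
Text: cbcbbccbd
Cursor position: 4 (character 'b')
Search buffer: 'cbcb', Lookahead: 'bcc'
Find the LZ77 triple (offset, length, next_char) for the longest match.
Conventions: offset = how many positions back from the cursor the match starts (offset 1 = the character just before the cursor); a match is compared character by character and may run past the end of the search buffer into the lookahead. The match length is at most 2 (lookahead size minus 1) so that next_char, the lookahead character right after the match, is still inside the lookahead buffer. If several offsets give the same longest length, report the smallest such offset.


Try each offset into the search buffer:
  offset=1 (pos 3, char 'b'): match length 1
  offset=2 (pos 2, char 'c'): match length 0
  offset=3 (pos 1, char 'b'): match length 2
  offset=4 (pos 0, char 'c'): match length 0
Longest match has length 2 at offset 3.
next_char = character at position 4 + 2 = 6 -> 'c'

Best match: offset=3, length=2 (matching 'bc' starting at position 1)
LZ77 triple: (3, 2, 'c')


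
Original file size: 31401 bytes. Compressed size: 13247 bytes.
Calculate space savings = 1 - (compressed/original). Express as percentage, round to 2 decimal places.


ratio = compressed/original = 13247/31401 = 0.421866
savings = 1 - ratio = 1 - 0.421866 = 0.578134
as a percentage: 0.578134 * 100 = 57.81%

Space savings = 1 - 13247/31401 = 57.81%


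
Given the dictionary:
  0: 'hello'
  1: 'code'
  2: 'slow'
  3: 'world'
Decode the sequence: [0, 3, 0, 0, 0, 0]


Look up each index in the dictionary:
  0 -> 'hello'
  3 -> 'world'
  0 -> 'hello'
  0 -> 'hello'
  0 -> 'hello'
  0 -> 'hello'

Decoded: "hello world hello hello hello hello"


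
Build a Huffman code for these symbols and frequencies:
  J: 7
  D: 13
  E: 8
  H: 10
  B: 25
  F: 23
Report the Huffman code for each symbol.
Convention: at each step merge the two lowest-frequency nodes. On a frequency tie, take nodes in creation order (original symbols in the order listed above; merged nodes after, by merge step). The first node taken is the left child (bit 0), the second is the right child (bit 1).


Huffman tree construction:
Step 1: Merge J(7) + E(8) = 15
Step 2: Merge H(10) + D(13) = 23
Step 3: Merge (J+E)(15) + F(23) = 38
Step 4: Merge (H+D)(23) + B(25) = 48
Step 5: Merge ((J+E)+F)(38) + ((H+D)+B)(48) = 86
Read each symbol's code off the tree from the root (left child = 0, right child = 1).

Codes:
  J: 000 (length 3)
  D: 101 (length 3)
  E: 001 (length 3)
  H: 100 (length 3)
  B: 11 (length 2)
  F: 01 (length 2)
Average code length: 210/86 = 2.4419 bits/symbol


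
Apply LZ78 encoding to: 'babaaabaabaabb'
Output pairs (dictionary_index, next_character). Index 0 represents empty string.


LZ78 encoding steps:
Dictionary: {0: ''}
Step 1: w='' (idx 0), next='b' -> output (0, 'b'), add 'b' as idx 1
Step 2: w='' (idx 0), next='a' -> output (0, 'a'), add 'a' as idx 2
Step 3: w='b' (idx 1), next='a' -> output (1, 'a'), add 'ba' as idx 3
Step 4: w='a' (idx 2), next='a' -> output (2, 'a'), add 'aa' as idx 4
Step 5: w='ba' (idx 3), next='a' -> output (3, 'a'), add 'baa' as idx 5
Step 6: w='baa' (idx 5), next='b' -> output (5, 'b'), add 'baab' as idx 6
Step 7: w='b' (idx 1), end of input -> output (1, '')


Encoded: [(0, 'b'), (0, 'a'), (1, 'a'), (2, 'a'), (3, 'a'), (5, 'b'), (1, '')]


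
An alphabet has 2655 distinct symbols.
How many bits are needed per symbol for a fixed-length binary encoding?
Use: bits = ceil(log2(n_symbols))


log2(2655) = 11.3745
Bracket: 2^11 = 2048 < 2655 <= 2^12 = 4096
So ceil(log2(2655)) = 12

bits = ceil(log2(2655)) = ceil(11.3745) = 12 bits


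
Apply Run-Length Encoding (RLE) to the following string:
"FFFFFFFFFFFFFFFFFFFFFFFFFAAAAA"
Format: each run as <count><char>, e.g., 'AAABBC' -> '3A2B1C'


Scanning runs left to right:
  i=0: run of 'F' x 25 -> '25F'
  i=25: run of 'A' x 5 -> '5A'

RLE = 25F5A


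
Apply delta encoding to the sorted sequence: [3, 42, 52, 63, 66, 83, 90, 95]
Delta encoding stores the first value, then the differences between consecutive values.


First value: 3
Deltas:
  42 - 3 = 39
  52 - 42 = 10
  63 - 52 = 11
  66 - 63 = 3
  83 - 66 = 17
  90 - 83 = 7
  95 - 90 = 5


Delta encoded: [3, 39, 10, 11, 3, 17, 7, 5]


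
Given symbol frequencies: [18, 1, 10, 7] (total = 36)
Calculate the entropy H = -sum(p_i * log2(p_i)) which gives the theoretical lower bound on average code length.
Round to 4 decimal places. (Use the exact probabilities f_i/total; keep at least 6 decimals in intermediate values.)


Per-symbol terms -p_i * log2(p_i) with p_i = f_i/36:
  p = 18/36 = 0.500000: log2(p) = -1.000000, -p*log2(p) = 0.500000
  p = 1/36 = 0.027778: log2(p) = -5.169925, -p*log2(p) = 0.143609
  p = 10/36 = 0.277778: log2(p) = -1.847997, -p*log2(p) = 0.513332
  p = 7/36 = 0.194444: log2(p) = -2.362570, -p*log2(p) = 0.459389
H = 0.500000 + 0.143609 + 0.513332 + 0.459389 = 1.616330

H = 1.6163 bits/symbol


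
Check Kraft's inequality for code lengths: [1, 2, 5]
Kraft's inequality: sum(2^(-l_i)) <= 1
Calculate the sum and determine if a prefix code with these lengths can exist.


Sum = 2^(-1) + 2^(-2) + 2^(-5)
    = 0.5 + 0.25 + 0.03125
    = 25/32 = 0.78125
Since 0.78125 <= 1, Kraft's inequality IS satisfied.
A prefix code with these lengths CAN exist.

Kraft sum = 0.78125. Satisfied.


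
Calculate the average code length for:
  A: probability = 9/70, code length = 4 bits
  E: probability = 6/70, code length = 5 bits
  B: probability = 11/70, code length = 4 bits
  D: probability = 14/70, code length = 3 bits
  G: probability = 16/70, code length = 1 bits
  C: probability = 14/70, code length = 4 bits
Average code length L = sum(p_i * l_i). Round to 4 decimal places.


Weighted contributions p_i * l_i:
  A: (9/70) * 4 = 36/70
  E: (6/70) * 5 = 30/70
  B: (11/70) * 4 = 44/70
  D: (14/70) * 3 = 42/70
  G: (16/70) * 1 = 16/70
  C: (14/70) * 4 = 56/70
Sum = (36 + 30 + 44 + 42 + 16 + 56)/70 = 224/70

L = 224/70 = 3.2000 bits/symbol


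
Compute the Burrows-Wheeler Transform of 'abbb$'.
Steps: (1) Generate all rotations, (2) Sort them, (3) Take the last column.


Rotations (sorted):
  0: $abbb -> last char: b
  1: abbb$ -> last char: $
  2: b$abb -> last char: b
  3: bb$ab -> last char: b
  4: bbb$a -> last char: a


BWT = b$bba


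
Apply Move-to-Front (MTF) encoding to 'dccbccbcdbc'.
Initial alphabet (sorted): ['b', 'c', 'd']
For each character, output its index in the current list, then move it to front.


MTF encoding:
'd': index 2 in ['b', 'c', 'd'] -> ['d', 'b', 'c']
'c': index 2 in ['d', 'b', 'c'] -> ['c', 'd', 'b']
'c': index 0 in ['c', 'd', 'b'] -> ['c', 'd', 'b']
'b': index 2 in ['c', 'd', 'b'] -> ['b', 'c', 'd']
'c': index 1 in ['b', 'c', 'd'] -> ['c', 'b', 'd']
'c': index 0 in ['c', 'b', 'd'] -> ['c', 'b', 'd']
'b': index 1 in ['c', 'b', 'd'] -> ['b', 'c', 'd']
'c': index 1 in ['b', 'c', 'd'] -> ['c', 'b', 'd']
'd': index 2 in ['c', 'b', 'd'] -> ['d', 'c', 'b']
'b': index 2 in ['d', 'c', 'b'] -> ['b', 'd', 'c']
'c': index 2 in ['b', 'd', 'c'] -> ['c', 'b', 'd']


Output: [2, 2, 0, 2, 1, 0, 1, 1, 2, 2, 2]


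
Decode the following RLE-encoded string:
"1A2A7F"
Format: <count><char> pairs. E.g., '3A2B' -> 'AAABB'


Expanding each <count><char> pair:
  1A -> 'A'
  2A -> 'AA'
  7F -> 'FFFFFFF'

Decoded = AAAFFFFFFF


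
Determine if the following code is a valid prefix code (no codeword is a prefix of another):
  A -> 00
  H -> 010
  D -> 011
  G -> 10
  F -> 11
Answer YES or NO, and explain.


Checking each pair (does one codeword prefix another?):
  A='00' vs H='010': no prefix
  A='00' vs D='011': no prefix
  A='00' vs G='10': no prefix
  A='00' vs F='11': no prefix
  H='010' vs A='00': no prefix
  H='010' vs D='011': no prefix
  H='010' vs G='10': no prefix
  H='010' vs F='11': no prefix
  D='011' vs A='00': no prefix
  D='011' vs H='010': no prefix
  D='011' vs G='10': no prefix
  D='011' vs F='11': no prefix
  G='10' vs A='00': no prefix
  G='10' vs H='010': no prefix
  G='10' vs D='011': no prefix
  G='10' vs F='11': no prefix
  F='11' vs A='00': no prefix
  F='11' vs H='010': no prefix
  F='11' vs D='011': no prefix
  F='11' vs G='10': no prefix
No violation found over all pairs.

YES -- this is a valid prefix code. No codeword is a prefix of any other codeword.


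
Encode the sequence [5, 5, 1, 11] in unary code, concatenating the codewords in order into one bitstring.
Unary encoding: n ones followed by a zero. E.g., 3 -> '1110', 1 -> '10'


Encode each number as n ones followed by a terminating 0:
  5 -> 111110 (6 bits)
  5 -> 111110 (6 bits)
  1 -> 10 (2 bits)
  11 -> 111111111110 (12 bits)
Total length = 6 + 6 + 2 + 12 = 26 bits.

Unary([5, 5, 1, 11]) = 11111011111010111111111110 (26 bits)


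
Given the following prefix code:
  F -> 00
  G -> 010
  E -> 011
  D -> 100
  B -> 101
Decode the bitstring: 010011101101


Decoding step by step:
Bits 010 -> G
Bits 011 -> E
Bits 101 -> B
Bits 101 -> B


Decoded message: GEBB


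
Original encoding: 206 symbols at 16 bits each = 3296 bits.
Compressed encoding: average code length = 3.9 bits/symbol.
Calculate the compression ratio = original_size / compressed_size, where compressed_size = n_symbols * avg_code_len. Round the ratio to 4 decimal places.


original_size = n_symbols * orig_bits = 206 * 16 = 3296 bits
compressed_size = n_symbols * avg_code_len = 206 * 3.9 = 803.4 bits
ratio = original_size / compressed_size = 3296 / 803.4 = 4.1026

Compression ratio = 4.1026


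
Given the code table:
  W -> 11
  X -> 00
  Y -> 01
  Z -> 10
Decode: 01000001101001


Decoding:
01 -> Y
00 -> X
00 -> X
01 -> Y
10 -> Z
10 -> Z
01 -> Y


Result: YXXYZZY


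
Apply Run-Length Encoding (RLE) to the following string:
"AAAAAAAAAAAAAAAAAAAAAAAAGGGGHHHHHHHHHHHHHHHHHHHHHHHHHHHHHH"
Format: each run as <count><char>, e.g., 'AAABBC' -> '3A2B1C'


Scanning runs left to right:
  i=0: run of 'A' x 24 -> '24A'
  i=24: run of 'G' x 4 -> '4G'
  i=28: run of 'H' x 30 -> '30H'

RLE = 24A4G30H


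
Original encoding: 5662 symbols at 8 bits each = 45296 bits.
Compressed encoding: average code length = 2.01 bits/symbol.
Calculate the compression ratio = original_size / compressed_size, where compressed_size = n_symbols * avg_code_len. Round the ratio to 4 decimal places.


original_size = n_symbols * orig_bits = 5662 * 8 = 45296 bits
compressed_size = n_symbols * avg_code_len = 5662 * 2.01 = 11380.62 bits
ratio = original_size / compressed_size = 45296 / 11380.62 = 3.9801

Compression ratio = 3.9801


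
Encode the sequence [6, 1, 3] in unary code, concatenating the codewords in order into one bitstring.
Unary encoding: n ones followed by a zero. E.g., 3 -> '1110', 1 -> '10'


Encode each number as n ones followed by a terminating 0:
  6 -> 1111110 (7 bits)
  1 -> 10 (2 bits)
  3 -> 1110 (4 bits)
Total length = 7 + 2 + 4 = 13 bits.

Unary([6, 1, 3]) = 1111110101110 (13 bits)


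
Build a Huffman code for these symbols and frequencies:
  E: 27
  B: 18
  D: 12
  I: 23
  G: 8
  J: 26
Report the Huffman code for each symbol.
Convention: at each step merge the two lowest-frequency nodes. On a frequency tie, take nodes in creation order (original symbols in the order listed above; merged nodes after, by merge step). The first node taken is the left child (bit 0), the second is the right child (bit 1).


Huffman tree construction:
Step 1: Merge G(8) + D(12) = 20
Step 2: Merge B(18) + (G+D)(20) = 38
Step 3: Merge I(23) + J(26) = 49
Step 4: Merge E(27) + (B+(G+D))(38) = 65
Step 5: Merge (I+J)(49) + (E+(B+(G+D)))(65) = 114
Read each symbol's code off the tree from the root (left child = 0, right child = 1).

Codes:
  E: 10 (length 2)
  B: 110 (length 3)
  D: 1111 (length 4)
  I: 00 (length 2)
  G: 1110 (length 4)
  J: 01 (length 2)
Average code length: 286/114 = 2.5088 bits/symbol


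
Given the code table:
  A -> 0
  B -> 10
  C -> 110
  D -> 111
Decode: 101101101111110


Decoding:
10 -> B
110 -> C
110 -> C
111 -> D
111 -> D
0 -> A


Result: BCCDDA


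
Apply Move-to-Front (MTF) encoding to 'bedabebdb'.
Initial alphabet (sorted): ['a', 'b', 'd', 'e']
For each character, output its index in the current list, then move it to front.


MTF encoding:
'b': index 1 in ['a', 'b', 'd', 'e'] -> ['b', 'a', 'd', 'e']
'e': index 3 in ['b', 'a', 'd', 'e'] -> ['e', 'b', 'a', 'd']
'd': index 3 in ['e', 'b', 'a', 'd'] -> ['d', 'e', 'b', 'a']
'a': index 3 in ['d', 'e', 'b', 'a'] -> ['a', 'd', 'e', 'b']
'b': index 3 in ['a', 'd', 'e', 'b'] -> ['b', 'a', 'd', 'e']
'e': index 3 in ['b', 'a', 'd', 'e'] -> ['e', 'b', 'a', 'd']
'b': index 1 in ['e', 'b', 'a', 'd'] -> ['b', 'e', 'a', 'd']
'd': index 3 in ['b', 'e', 'a', 'd'] -> ['d', 'b', 'e', 'a']
'b': index 1 in ['d', 'b', 'e', 'a'] -> ['b', 'd', 'e', 'a']


Output: [1, 3, 3, 3, 3, 3, 1, 3, 1]


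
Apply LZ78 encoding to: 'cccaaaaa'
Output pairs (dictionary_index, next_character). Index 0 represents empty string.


LZ78 encoding steps:
Dictionary: {0: ''}
Step 1: w='' (idx 0), next='c' -> output (0, 'c'), add 'c' as idx 1
Step 2: w='c' (idx 1), next='c' -> output (1, 'c'), add 'cc' as idx 2
Step 3: w='' (idx 0), next='a' -> output (0, 'a'), add 'a' as idx 3
Step 4: w='a' (idx 3), next='a' -> output (3, 'a'), add 'aa' as idx 4
Step 5: w='aa' (idx 4), end of input -> output (4, '')


Encoded: [(0, 'c'), (1, 'c'), (0, 'a'), (3, 'a'), (4, '')]


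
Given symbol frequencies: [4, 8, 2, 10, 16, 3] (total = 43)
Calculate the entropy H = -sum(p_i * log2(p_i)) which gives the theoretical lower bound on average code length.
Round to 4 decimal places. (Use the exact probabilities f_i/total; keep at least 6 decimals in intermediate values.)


Per-symbol terms -p_i * log2(p_i) with p_i = f_i/43:
  p = 4/43 = 0.093023: log2(p) = -3.426265, -p*log2(p) = 0.318722
  p = 8/43 = 0.186047: log2(p) = -2.426265, -p*log2(p) = 0.451398
  p = 2/43 = 0.046512: log2(p) = -4.426265, -p*log2(p) = 0.205873
  p = 10/43 = 0.232558: log2(p) = -2.104337, -p*log2(p) = 0.489381
  p = 16/43 = 0.372093: log2(p) = -1.426265, -p*log2(p) = 0.530703
  p = 3/43 = 0.069767: log2(p) = -3.841302, -p*log2(p) = 0.267998
H = 0.318722 + 0.451398 + 0.205873 + 0.489381 + 0.530703 + 0.267998 = 2.264075

H = 2.2641 bits/symbol


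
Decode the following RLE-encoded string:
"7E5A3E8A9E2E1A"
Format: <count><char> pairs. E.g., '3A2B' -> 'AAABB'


Expanding each <count><char> pair:
  7E -> 'EEEEEEE'
  5A -> 'AAAAA'
  3E -> 'EEE'
  8A -> 'AAAAAAAA'
  9E -> 'EEEEEEEEE'
  2E -> 'EE'
  1A -> 'A'

Decoded = EEEEEEEAAAAAEEEAAAAAAAAEEEEEEEEEEEA


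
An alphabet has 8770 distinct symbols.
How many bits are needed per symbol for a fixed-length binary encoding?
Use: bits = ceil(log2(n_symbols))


log2(8770) = 13.0984
Bracket: 2^13 = 8192 < 8770 <= 2^14 = 16384
So ceil(log2(8770)) = 14

bits = ceil(log2(8770)) = ceil(13.0984) = 14 bits


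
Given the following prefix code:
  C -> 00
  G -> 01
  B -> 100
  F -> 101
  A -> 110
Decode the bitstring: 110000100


Decoding step by step:
Bits 110 -> A
Bits 00 -> C
Bits 01 -> G
Bits 00 -> C


Decoded message: ACGC


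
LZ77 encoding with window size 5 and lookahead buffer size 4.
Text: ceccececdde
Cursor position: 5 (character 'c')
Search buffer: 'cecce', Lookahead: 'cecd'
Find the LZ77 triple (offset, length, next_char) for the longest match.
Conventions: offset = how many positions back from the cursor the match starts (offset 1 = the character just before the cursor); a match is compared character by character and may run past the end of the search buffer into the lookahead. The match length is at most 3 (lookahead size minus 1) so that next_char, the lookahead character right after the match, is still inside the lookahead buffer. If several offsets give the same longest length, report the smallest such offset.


Try each offset into the search buffer:
  offset=1 (pos 4, char 'e'): match length 0
  offset=2 (pos 3, char 'c'): match length 3
  offset=3 (pos 2, char 'c'): match length 1
  offset=4 (pos 1, char 'e'): match length 0
  offset=5 (pos 0, char 'c'): match length 3
Longest match has length 3, found at offsets 2, 5; take the smallest, offset 2.
next_char = character at position 5 + 3 = 8 -> 'd'

Best match: offset=2, length=3 (matching 'cec' starting at position 3)
LZ77 triple: (2, 3, 'd')


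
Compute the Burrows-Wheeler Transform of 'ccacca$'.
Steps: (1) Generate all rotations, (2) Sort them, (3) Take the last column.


Rotations (sorted):
  0: $ccacca -> last char: a
  1: a$ccacc -> last char: c
  2: acca$cc -> last char: c
  3: ca$ccac -> last char: c
  4: cacca$c -> last char: c
  5: cca$cca -> last char: a
  6: ccacca$ -> last char: $


BWT = acccca$


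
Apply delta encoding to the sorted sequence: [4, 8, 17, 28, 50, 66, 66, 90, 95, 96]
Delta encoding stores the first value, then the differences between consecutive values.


First value: 4
Deltas:
  8 - 4 = 4
  17 - 8 = 9
  28 - 17 = 11
  50 - 28 = 22
  66 - 50 = 16
  66 - 66 = 0
  90 - 66 = 24
  95 - 90 = 5
  96 - 95 = 1


Delta encoded: [4, 4, 9, 11, 22, 16, 0, 24, 5, 1]


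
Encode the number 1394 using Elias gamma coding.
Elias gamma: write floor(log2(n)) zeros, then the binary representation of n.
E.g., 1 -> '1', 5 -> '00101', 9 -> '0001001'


num_bits = floor(log2(1394)) + 1 = 11
leading_zeros = num_bits - 1 = 10
binary(1394) = 10101110010

Elias gamma(1394) = '0000000000' + '10101110010' = 000000000010101110010 (21 bits)


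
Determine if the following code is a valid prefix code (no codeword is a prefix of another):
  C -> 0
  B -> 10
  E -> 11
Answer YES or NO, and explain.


Checking each pair (does one codeword prefix another?):
  C='0' vs B='10': no prefix
  C='0' vs E='11': no prefix
  B='10' vs C='0': no prefix
  B='10' vs E='11': no prefix
  E='11' vs C='0': no prefix
  E='11' vs B='10': no prefix
No violation found over all pairs.

YES -- this is a valid prefix code. No codeword is a prefix of any other codeword.


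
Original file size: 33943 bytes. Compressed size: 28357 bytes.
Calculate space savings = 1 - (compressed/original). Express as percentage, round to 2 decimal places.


ratio = compressed/original = 28357/33943 = 0.83543
savings = 1 - ratio = 1 - 0.83543 = 0.16457
as a percentage: 0.16457 * 100 = 16.46%

Space savings = 1 - 28357/33943 = 16.46%


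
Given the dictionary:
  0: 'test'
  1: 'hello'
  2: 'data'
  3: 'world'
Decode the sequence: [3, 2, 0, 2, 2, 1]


Look up each index in the dictionary:
  3 -> 'world'
  2 -> 'data'
  0 -> 'test'
  2 -> 'data'
  2 -> 'data'
  1 -> 'hello'

Decoded: "world data test data data hello"


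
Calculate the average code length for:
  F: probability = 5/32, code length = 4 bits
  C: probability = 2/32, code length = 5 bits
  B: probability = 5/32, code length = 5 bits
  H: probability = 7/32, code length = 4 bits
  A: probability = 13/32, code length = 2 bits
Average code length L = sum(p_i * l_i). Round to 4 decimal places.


Weighted contributions p_i * l_i:
  F: (5/32) * 4 = 20/32
  C: (2/32) * 5 = 10/32
  B: (5/32) * 5 = 25/32
  H: (7/32) * 4 = 28/32
  A: (13/32) * 2 = 26/32
Sum = (20 + 10 + 25 + 28 + 26)/32 = 109/32

L = 109/32 = 3.4063 bits/symbol


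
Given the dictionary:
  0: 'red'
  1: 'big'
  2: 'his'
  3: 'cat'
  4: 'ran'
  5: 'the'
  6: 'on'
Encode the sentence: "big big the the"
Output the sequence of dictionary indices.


Look up each word in the dictionary:
  'big' -> 1
  'big' -> 1
  'the' -> 5
  'the' -> 5

Encoded: [1, 1, 5, 5]


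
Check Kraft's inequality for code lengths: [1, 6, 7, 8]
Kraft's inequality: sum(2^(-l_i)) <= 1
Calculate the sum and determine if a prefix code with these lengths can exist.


Sum = 2^(-1) + 2^(-6) + 2^(-7) + 2^(-8)
    = 0.5 + 0.015625 + 0.0078125 + 0.00390625
    = 135/256 = 0.52734375
Since 0.52734375 <= 1, Kraft's inequality IS satisfied.
A prefix code with these lengths CAN exist.

Kraft sum = 0.52734375. Satisfied.


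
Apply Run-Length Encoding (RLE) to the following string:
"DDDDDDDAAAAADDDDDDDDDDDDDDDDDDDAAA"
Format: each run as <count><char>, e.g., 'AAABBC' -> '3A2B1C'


Scanning runs left to right:
  i=0: run of 'D' x 7 -> '7D'
  i=7: run of 'A' x 5 -> '5A'
  i=12: run of 'D' x 19 -> '19D'
  i=31: run of 'A' x 3 -> '3A'

RLE = 7D5A19D3A


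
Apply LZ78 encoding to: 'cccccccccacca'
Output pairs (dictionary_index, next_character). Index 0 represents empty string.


LZ78 encoding steps:
Dictionary: {0: ''}
Step 1: w='' (idx 0), next='c' -> output (0, 'c'), add 'c' as idx 1
Step 2: w='c' (idx 1), next='c' -> output (1, 'c'), add 'cc' as idx 2
Step 3: w='cc' (idx 2), next='c' -> output (2, 'c'), add 'ccc' as idx 3
Step 4: w='ccc' (idx 3), next='a' -> output (3, 'a'), add 'ccca' as idx 4
Step 5: w='cc' (idx 2), next='a' -> output (2, 'a'), add 'cca' as idx 5


Encoded: [(0, 'c'), (1, 'c'), (2, 'c'), (3, 'a'), (2, 'a')]


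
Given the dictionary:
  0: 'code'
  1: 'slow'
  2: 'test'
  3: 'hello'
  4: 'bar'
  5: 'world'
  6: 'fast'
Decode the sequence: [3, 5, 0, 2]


Look up each index in the dictionary:
  3 -> 'hello'
  5 -> 'world'
  0 -> 'code'
  2 -> 'test'

Decoded: "hello world code test"


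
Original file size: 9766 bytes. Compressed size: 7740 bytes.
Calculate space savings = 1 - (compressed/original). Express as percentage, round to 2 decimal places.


ratio = compressed/original = 7740/9766 = 0.792546
savings = 1 - ratio = 1 - 0.792546 = 0.207454
as a percentage: 0.207454 * 100 = 20.75%

Space savings = 1 - 7740/9766 = 20.75%


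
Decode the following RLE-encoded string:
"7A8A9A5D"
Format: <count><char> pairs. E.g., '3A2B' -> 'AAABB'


Expanding each <count><char> pair:
  7A -> 'AAAAAAA'
  8A -> 'AAAAAAAA'
  9A -> 'AAAAAAAAA'
  5D -> 'DDDDD'

Decoded = AAAAAAAAAAAAAAAAAAAAAAAADDDDD


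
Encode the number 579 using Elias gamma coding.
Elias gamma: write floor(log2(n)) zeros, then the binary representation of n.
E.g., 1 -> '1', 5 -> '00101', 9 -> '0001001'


num_bits = floor(log2(579)) + 1 = 10
leading_zeros = num_bits - 1 = 9
binary(579) = 1001000011

Elias gamma(579) = '000000000' + '1001000011' = 0000000001001000011 (19 bits)


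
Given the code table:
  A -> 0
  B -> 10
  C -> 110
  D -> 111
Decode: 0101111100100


Decoding:
0 -> A
10 -> B
111 -> D
110 -> C
0 -> A
10 -> B
0 -> A


Result: ABDCABA


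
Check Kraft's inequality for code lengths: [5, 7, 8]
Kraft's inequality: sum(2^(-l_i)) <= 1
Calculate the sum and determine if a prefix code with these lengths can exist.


Sum = 2^(-5) + 2^(-7) + 2^(-8)
    = 0.03125 + 0.0078125 + 0.00390625
    = 11/256 = 0.04296875
Since 0.04296875 <= 1, Kraft's inequality IS satisfied.
A prefix code with these lengths CAN exist.

Kraft sum = 0.04296875. Satisfied.


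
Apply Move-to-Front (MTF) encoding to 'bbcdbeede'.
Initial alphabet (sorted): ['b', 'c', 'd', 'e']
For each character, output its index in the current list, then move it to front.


MTF encoding:
'b': index 0 in ['b', 'c', 'd', 'e'] -> ['b', 'c', 'd', 'e']
'b': index 0 in ['b', 'c', 'd', 'e'] -> ['b', 'c', 'd', 'e']
'c': index 1 in ['b', 'c', 'd', 'e'] -> ['c', 'b', 'd', 'e']
'd': index 2 in ['c', 'b', 'd', 'e'] -> ['d', 'c', 'b', 'e']
'b': index 2 in ['d', 'c', 'b', 'e'] -> ['b', 'd', 'c', 'e']
'e': index 3 in ['b', 'd', 'c', 'e'] -> ['e', 'b', 'd', 'c']
'e': index 0 in ['e', 'b', 'd', 'c'] -> ['e', 'b', 'd', 'c']
'd': index 2 in ['e', 'b', 'd', 'c'] -> ['d', 'e', 'b', 'c']
'e': index 1 in ['d', 'e', 'b', 'c'] -> ['e', 'd', 'b', 'c']


Output: [0, 0, 1, 2, 2, 3, 0, 2, 1]


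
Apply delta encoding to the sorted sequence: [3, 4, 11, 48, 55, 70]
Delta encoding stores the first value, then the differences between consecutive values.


First value: 3
Deltas:
  4 - 3 = 1
  11 - 4 = 7
  48 - 11 = 37
  55 - 48 = 7
  70 - 55 = 15


Delta encoded: [3, 1, 7, 37, 7, 15]


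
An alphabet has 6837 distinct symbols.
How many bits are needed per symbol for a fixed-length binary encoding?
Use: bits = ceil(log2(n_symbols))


log2(6837) = 12.7391
Bracket: 2^12 = 4096 < 6837 <= 2^13 = 8192
So ceil(log2(6837)) = 13

bits = ceil(log2(6837)) = ceil(12.7391) = 13 bits


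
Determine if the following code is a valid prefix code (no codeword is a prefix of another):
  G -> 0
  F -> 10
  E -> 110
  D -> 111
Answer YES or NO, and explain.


Checking each pair (does one codeword prefix another?):
  G='0' vs F='10': no prefix
  G='0' vs E='110': no prefix
  G='0' vs D='111': no prefix
  F='10' vs G='0': no prefix
  F='10' vs E='110': no prefix
  F='10' vs D='111': no prefix
  E='110' vs G='0': no prefix
  E='110' vs F='10': no prefix
  E='110' vs D='111': no prefix
  D='111' vs G='0': no prefix
  D='111' vs F='10': no prefix
  D='111' vs E='110': no prefix
No violation found over all pairs.

YES -- this is a valid prefix code. No codeword is a prefix of any other codeword.


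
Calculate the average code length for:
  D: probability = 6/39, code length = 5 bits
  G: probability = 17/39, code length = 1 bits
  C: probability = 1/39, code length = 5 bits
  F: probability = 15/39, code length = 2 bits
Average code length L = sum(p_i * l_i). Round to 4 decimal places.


Weighted contributions p_i * l_i:
  D: (6/39) * 5 = 30/39
  G: (17/39) * 1 = 17/39
  C: (1/39) * 5 = 5/39
  F: (15/39) * 2 = 30/39
Sum = (30 + 17 + 5 + 30)/39 = 82/39

L = 82/39 = 2.1026 bits/symbol


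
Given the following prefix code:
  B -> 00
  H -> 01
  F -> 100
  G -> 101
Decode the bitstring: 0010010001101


Decoding step by step:
Bits 00 -> B
Bits 100 -> F
Bits 100 -> F
Bits 01 -> H
Bits 101 -> G


Decoded message: BFFHG


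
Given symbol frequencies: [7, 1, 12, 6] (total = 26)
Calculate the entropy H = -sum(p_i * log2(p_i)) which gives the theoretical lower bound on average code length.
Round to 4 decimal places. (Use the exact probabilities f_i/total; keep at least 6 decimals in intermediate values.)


Per-symbol terms -p_i * log2(p_i) with p_i = f_i/26:
  p = 7/26 = 0.269231: log2(p) = -1.893085, -p*log2(p) = 0.509677
  p = 1/26 = 0.038462: log2(p) = -4.700440, -p*log2(p) = 0.180786
  p = 12/26 = 0.461538: log2(p) = -1.115477, -p*log2(p) = 0.514836
  p = 6/26 = 0.230769: log2(p) = -2.115477, -p*log2(p) = 0.488187
H = 0.509677 + 0.180786 + 0.514836 + 0.488187 = 1.693486

H = 1.6935 bits/symbol


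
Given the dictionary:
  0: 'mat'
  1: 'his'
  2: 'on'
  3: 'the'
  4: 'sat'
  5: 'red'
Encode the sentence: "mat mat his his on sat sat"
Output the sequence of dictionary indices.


Look up each word in the dictionary:
  'mat' -> 0
  'mat' -> 0
  'his' -> 1
  'his' -> 1
  'on' -> 2
  'sat' -> 4
  'sat' -> 4

Encoded: [0, 0, 1, 1, 2, 4, 4]


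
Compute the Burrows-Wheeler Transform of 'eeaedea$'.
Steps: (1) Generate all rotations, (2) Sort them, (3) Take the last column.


Rotations (sorted):
  0: $eeaedea -> last char: a
  1: a$eeaede -> last char: e
  2: aedea$ee -> last char: e
  3: dea$eeae -> last char: e
  4: ea$eeaed -> last char: d
  5: eaedea$e -> last char: e
  6: edea$eea -> last char: a
  7: eeaedea$ -> last char: $


BWT = aeeedea$


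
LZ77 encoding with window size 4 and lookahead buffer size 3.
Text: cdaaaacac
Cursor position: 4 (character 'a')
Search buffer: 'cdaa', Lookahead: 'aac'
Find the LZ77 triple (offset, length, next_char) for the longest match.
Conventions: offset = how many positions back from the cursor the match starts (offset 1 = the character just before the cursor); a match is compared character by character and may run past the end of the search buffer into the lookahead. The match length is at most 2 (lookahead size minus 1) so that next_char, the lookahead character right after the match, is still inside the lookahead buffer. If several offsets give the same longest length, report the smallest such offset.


Try each offset into the search buffer:
  offset=1 (pos 3, char 'a'): match length 2
  offset=2 (pos 2, char 'a'): match length 2
  offset=3 (pos 1, char 'd'): match length 0
  offset=4 (pos 0, char 'c'): match length 0
Longest match has length 2, found at offsets 1, 2; take the smallest, offset 1.
next_char = character at position 4 + 2 = 6 -> 'c'

Best match: offset=1, length=2 (matching 'aa' starting at position 3)
LZ77 triple: (1, 2, 'c')
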